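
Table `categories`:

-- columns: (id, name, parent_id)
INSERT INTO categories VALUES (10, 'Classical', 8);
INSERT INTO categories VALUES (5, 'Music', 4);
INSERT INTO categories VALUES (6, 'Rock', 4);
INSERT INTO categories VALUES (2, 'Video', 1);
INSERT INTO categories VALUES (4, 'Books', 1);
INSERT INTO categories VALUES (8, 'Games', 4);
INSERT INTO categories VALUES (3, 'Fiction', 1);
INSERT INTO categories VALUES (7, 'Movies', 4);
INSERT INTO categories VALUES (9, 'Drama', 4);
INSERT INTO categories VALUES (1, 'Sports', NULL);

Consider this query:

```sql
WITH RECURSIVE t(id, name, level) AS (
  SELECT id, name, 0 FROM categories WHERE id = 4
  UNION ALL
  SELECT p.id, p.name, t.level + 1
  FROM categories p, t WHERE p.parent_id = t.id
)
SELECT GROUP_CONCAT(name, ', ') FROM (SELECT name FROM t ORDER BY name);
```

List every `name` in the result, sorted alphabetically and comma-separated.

Base: id=4 (Books) at level 0.
Iteration 1: rows with parent_id in {4} -> Music (id 5, level 1), Rock (id 6, level 1), Movies (id 7, level 1), Games (id 8, level 1), Drama (id 9, level 1).
Iteration 2: rows with parent_id in {5,6,7,8,9} -> Classical (id 10, level 2).
Iteration 3: no rows with parent_id in {10}; recursion stops.

Books, Classical, Drama, Games, Movies, Music, Rock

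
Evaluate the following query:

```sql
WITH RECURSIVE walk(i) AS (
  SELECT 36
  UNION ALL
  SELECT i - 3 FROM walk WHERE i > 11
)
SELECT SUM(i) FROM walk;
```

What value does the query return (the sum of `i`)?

Base: i=36.
Iteration 1: 36 > 11 holds -> i = 36 - 3 = 33.
Iteration 2: 33 > 11 holds -> i = 33 - 3 = 30.
Iteration 3: 30 > 11 holds -> i = 30 - 3 = 27.
Iteration 4: 27 > 11 holds -> i = 27 - 3 = 24.
Iteration 5: 24 > 11 holds -> i = 24 - 3 = 21.
Iteration 6: 21 > 11 holds -> i = 21 - 3 = 18.
Iteration 7: 18 > 11 holds -> i = 18 - 3 = 15.
Iteration 8: 15 > 11 holds -> i = 15 - 3 = 12.
Iteration 9: 12 > 11 holds -> i = 12 - 3 = 9.
Iteration 10: 9 > 11 fails; recursion stops.
SUM(i) = 36 + 33 + 30 + 27 + 24 + 21 + 18 + 15 + 12 + 9 = 225.

225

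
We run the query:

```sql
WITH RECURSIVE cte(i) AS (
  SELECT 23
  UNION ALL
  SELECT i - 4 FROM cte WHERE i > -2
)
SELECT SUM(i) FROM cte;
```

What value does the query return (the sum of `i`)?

Base: i=23.
Iteration 1: 23 > -2 holds -> i = 23 - 4 = 19.
Iteration 2: 19 > -2 holds -> i = 19 - 4 = 15.
Iteration 3: 15 > -2 holds -> i = 15 - 4 = 11.
Iteration 4: 11 > -2 holds -> i = 11 - 4 = 7.
Iteration 5: 7 > -2 holds -> i = 7 - 4 = 3.
Iteration 6: 3 > -2 holds -> i = 3 - 4 = -1.
Iteration 7: -1 > -2 holds -> i = -1 - 4 = -5.
Iteration 8: -5 > -2 fails; recursion stops.
SUM(i) = 23 + 19 + 15 + 11 + 7 + 3 + -1 + -5 = 72.

72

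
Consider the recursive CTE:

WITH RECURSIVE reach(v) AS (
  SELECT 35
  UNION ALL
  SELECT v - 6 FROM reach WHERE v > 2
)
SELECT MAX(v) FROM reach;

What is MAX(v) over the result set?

Base: v=35.
Iteration 1: 35 > 2 holds -> v = 35 - 6 = 29.
Iteration 2: 29 > 2 holds -> v = 29 - 6 = 23.
Iteration 3: 23 > 2 holds -> v = 23 - 6 = 17.
Iteration 4: 17 > 2 holds -> v = 17 - 6 = 11.
Iteration 5: 11 > 2 holds -> v = 11 - 6 = 5.
Iteration 6: 5 > 2 holds -> v = 5 - 6 = -1.
Iteration 7: -1 > 2 fails; recursion stops.
v values: 35, 29, 23, 17, 11, 5, -1; the maximum is 35.

35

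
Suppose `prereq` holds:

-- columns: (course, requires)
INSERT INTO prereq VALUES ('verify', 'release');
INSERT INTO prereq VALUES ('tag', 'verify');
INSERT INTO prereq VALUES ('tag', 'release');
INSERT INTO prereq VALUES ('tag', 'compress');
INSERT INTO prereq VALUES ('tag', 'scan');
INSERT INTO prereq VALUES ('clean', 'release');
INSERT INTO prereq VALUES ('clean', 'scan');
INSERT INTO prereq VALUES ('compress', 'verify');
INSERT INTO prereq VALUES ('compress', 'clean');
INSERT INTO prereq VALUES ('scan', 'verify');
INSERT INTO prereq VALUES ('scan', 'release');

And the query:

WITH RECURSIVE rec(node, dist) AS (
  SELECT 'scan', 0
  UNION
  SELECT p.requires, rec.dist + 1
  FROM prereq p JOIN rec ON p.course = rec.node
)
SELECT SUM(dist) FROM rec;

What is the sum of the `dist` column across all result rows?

Base: (scan, dist=0).
Iteration 1: edges from {scan} -> (release, dist=1), (verify, dist=1).
Iteration 2: edges from {release,verify} -> (release, dist=2).
Iteration 3: no outgoing edges from {release}; recursion stops.
SUM(dist) = 0 + 1 + 1 + 2 = 4.

4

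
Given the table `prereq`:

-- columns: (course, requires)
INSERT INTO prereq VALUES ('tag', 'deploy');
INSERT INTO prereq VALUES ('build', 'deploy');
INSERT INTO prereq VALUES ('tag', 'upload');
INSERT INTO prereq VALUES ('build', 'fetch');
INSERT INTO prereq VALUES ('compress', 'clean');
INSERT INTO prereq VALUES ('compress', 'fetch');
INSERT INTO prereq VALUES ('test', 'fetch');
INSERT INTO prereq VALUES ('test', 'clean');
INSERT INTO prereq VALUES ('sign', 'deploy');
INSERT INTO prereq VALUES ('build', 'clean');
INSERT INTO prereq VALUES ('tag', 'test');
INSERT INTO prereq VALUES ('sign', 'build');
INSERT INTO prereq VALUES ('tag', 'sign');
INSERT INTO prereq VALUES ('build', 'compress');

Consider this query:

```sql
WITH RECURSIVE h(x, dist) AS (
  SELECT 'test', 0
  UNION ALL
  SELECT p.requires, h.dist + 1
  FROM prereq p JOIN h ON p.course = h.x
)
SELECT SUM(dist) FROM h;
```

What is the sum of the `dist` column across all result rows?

Base: (test, dist=0).
Iteration 1: edges from {test} -> (clean, dist=1), (fetch, dist=1).
Iteration 2: no outgoing edges from {clean,fetch}; recursion stops.
SUM(dist) = 0 + 1 + 1 = 2.

2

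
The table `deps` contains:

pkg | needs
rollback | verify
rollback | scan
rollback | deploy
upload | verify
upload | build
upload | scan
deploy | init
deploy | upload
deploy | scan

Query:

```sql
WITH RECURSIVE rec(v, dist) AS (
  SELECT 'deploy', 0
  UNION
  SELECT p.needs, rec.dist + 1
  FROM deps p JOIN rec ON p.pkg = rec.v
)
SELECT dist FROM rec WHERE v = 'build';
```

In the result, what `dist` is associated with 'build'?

2

Base: (deploy, dist=0).
Iteration 1: edges from {deploy} -> (init, dist=1), (scan, dist=1), (upload, dist=1).
Iteration 2: edges from {init,scan,upload} -> (build, dist=2), (scan, dist=2), (verify, dist=2).
Iteration 3: no outgoing edges from {build,scan,verify}; recursion stops.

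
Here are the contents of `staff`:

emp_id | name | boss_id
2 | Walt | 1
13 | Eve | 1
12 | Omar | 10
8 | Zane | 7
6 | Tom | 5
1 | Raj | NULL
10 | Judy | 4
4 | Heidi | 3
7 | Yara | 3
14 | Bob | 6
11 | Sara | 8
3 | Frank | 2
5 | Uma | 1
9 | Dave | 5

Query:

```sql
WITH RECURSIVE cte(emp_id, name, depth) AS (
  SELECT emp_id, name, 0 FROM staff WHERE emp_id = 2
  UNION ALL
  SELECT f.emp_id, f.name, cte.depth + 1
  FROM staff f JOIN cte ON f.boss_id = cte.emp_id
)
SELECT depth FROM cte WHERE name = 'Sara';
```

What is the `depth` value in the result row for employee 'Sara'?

4

Base: emp_id=2 (Walt) at depth 0.
Iteration 1: rows with boss_id in {2} -> Frank (id 3, depth 1).
Iteration 2: rows with boss_id in {3} -> Heidi (id 4, depth 2), Yara (id 7, depth 2).
Iteration 3: rows with boss_id in {4,7} -> Zane (id 8, depth 3), Judy (id 10, depth 3).
Iteration 4: rows with boss_id in {8,10} -> Sara (id 11, depth 4), Omar (id 12, depth 4).
Iteration 5: no rows with boss_id in {11,12}; recursion stops.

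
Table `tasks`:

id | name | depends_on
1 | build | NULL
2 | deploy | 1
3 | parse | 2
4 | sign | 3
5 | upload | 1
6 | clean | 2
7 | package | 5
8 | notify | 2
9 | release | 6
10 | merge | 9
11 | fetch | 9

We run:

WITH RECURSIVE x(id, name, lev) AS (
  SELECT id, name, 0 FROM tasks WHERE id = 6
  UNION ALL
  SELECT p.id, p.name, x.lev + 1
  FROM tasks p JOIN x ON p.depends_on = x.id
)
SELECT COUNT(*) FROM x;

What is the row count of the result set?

4

Base: id=6 (clean) at lev 0.
Iteration 1: rows with depends_on in {6} -> release (id 9, lev 1).
Iteration 2: rows with depends_on in {9} -> merge (id 10, lev 2), fetch (id 11, lev 2).
Iteration 3: no rows with depends_on in {10,11}; recursion stops.
Total rows emitted: 4.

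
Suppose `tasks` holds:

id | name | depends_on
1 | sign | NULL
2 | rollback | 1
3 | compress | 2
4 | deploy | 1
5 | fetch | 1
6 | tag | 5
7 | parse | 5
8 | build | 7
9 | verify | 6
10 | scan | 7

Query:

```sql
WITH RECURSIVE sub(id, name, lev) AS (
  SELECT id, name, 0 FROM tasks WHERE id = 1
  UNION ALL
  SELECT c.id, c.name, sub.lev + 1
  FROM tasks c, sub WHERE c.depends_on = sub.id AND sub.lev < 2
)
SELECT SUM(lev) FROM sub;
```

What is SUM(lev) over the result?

Base: id=1 (sign) at lev 0.
Iteration 1: rows with depends_on in {1} -> rollback (id 2, lev 1), deploy (id 4, lev 1), fetch (id 5, lev 1).
Iteration 2: rows with depends_on in {2,4,5} -> compress (id 3, lev 2), tag (id 6, lev 2), parse (id 7, lev 2).
Iteration 3: lev < 2 fails for all current rows; recursion stops.
SUM(lev) = 0 + 1 + 1 + 1 + 2 + 2 + 2 = 9.

9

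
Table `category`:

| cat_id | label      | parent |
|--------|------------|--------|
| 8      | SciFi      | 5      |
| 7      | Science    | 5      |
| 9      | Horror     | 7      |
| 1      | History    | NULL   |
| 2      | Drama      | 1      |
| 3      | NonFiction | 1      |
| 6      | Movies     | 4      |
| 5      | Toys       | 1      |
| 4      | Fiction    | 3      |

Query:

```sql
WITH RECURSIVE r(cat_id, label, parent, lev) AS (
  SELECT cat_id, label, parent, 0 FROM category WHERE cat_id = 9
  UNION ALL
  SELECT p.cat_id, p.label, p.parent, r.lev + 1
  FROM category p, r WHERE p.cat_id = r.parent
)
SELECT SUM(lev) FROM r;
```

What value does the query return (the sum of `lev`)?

Base: cat_id=9 (Horror), parent=7, lev 0.
Iteration 1: join on cat_id=7 -> Science (id 7, parent=5, lev 1).
Iteration 2: join on cat_id=5 -> Toys (id 5, parent=1, lev 2).
Iteration 3: join on cat_id=1 -> History (id 1, parent=NULL, lev 3).
Iteration 4: parent is NULL; no match; recursion stops.
SUM(lev) = 0 + 1 + 2 + 3 = 6.

6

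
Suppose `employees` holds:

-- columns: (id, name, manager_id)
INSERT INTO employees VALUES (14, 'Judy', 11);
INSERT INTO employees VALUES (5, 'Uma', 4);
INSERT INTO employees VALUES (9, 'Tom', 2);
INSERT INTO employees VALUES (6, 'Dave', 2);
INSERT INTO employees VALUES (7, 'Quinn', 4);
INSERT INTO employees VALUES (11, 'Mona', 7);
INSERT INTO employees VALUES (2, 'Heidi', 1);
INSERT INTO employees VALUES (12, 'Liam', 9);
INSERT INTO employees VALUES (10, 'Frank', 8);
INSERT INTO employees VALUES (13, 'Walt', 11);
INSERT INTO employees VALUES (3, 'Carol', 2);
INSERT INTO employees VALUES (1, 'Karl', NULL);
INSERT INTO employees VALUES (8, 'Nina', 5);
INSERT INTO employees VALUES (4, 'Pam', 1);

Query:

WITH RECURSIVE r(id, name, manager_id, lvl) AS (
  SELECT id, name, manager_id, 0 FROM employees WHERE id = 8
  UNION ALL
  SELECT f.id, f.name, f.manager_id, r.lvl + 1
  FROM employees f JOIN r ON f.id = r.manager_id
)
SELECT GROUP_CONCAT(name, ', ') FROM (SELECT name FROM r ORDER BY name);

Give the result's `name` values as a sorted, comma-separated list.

Base: id=8 (Nina), manager_id=5, lvl 0.
Iteration 1: join on id=5 -> Uma (id 5, manager_id=4, lvl 1).
Iteration 2: join on id=4 -> Pam (id 4, manager_id=1, lvl 2).
Iteration 3: join on id=1 -> Karl (id 1, manager_id=NULL, lvl 3).
Iteration 4: manager_id is NULL; no match; recursion stops.

Karl, Nina, Pam, Uma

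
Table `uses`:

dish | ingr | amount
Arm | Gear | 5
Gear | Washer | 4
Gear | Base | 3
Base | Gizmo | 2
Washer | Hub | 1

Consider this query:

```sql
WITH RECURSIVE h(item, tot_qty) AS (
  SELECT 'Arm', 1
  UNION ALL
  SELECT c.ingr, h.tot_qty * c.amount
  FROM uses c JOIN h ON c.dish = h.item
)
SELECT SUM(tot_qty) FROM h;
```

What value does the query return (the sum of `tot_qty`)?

91

Base: (Arm, tot_qty=1).
Iteration 1: components of {Arm} -> Gear = 1*5 = 5.
Iteration 2: components of {Gear} -> Base = 5*3 = 15, Washer = 5*4 = 20.
Iteration 3: components of {Base,Washer} -> Gizmo = 15*2 = 30, Hub = 20*1 = 20.
Iteration 4: no further components; recursion stops.
SUM(tot_qty) = 1 + 5 + 20 + 15 + 20 + 30 = 91.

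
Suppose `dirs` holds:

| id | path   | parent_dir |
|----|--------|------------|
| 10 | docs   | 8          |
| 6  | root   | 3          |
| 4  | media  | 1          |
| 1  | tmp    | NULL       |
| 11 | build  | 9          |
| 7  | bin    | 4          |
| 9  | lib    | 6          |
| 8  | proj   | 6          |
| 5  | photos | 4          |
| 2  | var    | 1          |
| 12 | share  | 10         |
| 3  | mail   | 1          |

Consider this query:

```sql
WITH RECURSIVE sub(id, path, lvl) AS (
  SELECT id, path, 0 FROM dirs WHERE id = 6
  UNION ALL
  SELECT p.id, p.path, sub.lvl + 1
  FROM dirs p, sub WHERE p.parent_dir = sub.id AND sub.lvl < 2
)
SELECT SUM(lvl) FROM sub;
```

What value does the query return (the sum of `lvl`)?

6

Base: id=6 (root) at lvl 0.
Iteration 1: rows with parent_dir in {6} -> proj (id 8, lvl 1), lib (id 9, lvl 1).
Iteration 2: rows with parent_dir in {8,9} -> docs (id 10, lvl 2), build (id 11, lvl 2).
Iteration 3: lvl < 2 fails for all current rows; recursion stops.
SUM(lvl) = 0 + 1 + 1 + 2 + 2 = 6.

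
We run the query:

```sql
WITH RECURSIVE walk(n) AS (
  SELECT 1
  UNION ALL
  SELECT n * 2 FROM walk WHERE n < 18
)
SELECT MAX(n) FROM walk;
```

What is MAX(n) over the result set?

32

Base: n=1.
Iteration 1: 1 < 18 holds -> n = 1 * 2 = 2.
Iteration 2: 2 < 18 holds -> n = 2 * 2 = 4.
Iteration 3: 4 < 18 holds -> n = 4 * 2 = 8.
Iteration 4: 8 < 18 holds -> n = 8 * 2 = 16.
Iteration 5: 16 < 18 holds -> n = 16 * 2 = 32.
Iteration 6: 32 < 18 fails; recursion stops.
n values: 1, 2, 4, 8, 16, 32; the maximum is 32.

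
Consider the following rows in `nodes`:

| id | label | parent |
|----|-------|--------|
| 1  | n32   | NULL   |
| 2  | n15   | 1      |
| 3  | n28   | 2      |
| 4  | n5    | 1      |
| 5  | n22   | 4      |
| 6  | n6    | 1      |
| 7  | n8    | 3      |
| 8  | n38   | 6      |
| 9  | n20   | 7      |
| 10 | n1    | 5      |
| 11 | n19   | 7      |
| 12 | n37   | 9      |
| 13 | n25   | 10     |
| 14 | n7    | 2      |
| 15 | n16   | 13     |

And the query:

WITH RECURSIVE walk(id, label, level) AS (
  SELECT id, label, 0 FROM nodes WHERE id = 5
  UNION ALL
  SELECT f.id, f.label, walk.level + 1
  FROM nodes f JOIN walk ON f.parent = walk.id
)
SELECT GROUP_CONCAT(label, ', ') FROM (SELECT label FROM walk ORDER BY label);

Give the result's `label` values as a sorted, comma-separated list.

Base: id=5 (n22) at level 0.
Iteration 1: rows with parent in {5} -> n1 (id 10, level 1).
Iteration 2: rows with parent in {10} -> n25 (id 13, level 2).
Iteration 3: rows with parent in {13} -> n16 (id 15, level 3).
Iteration 4: no rows with parent in {15}; recursion stops.

n1, n16, n22, n25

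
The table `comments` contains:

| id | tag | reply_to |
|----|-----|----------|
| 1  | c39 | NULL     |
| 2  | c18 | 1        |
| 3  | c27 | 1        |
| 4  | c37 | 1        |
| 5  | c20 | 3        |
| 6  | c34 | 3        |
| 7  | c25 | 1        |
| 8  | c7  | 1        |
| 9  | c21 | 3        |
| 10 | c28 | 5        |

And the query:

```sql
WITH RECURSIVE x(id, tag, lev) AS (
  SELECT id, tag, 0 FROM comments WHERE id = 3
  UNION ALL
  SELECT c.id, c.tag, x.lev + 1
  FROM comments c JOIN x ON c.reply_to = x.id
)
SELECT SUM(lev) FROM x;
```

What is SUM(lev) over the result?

5

Base: id=3 (c27) at lev 0.
Iteration 1: rows with reply_to in {3} -> c20 (id 5, lev 1), c34 (id 6, lev 1), c21 (id 9, lev 1).
Iteration 2: rows with reply_to in {5,6,9} -> c28 (id 10, lev 2).
Iteration 3: no rows with reply_to in {10}; recursion stops.
SUM(lev) = 0 + 1 + 1 + 1 + 2 = 5.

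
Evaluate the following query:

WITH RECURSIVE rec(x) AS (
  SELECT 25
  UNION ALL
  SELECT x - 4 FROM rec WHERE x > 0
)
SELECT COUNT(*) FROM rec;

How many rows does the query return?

Base: x=25.
Iteration 1: 25 > 0 holds -> x = 25 - 4 = 21.
Iteration 2: 21 > 0 holds -> x = 21 - 4 = 17.
Iteration 3: 17 > 0 holds -> x = 17 - 4 = 13.
Iteration 4: 13 > 0 holds -> x = 13 - 4 = 9.
Iteration 5: 9 > 0 holds -> x = 9 - 4 = 5.
Iteration 6: 5 > 0 holds -> x = 5 - 4 = 1.
Iteration 7: 1 > 0 holds -> x = 1 - 4 = -3.
Iteration 8: -3 > 0 fails; recursion stops.
Total rows emitted: 8.

8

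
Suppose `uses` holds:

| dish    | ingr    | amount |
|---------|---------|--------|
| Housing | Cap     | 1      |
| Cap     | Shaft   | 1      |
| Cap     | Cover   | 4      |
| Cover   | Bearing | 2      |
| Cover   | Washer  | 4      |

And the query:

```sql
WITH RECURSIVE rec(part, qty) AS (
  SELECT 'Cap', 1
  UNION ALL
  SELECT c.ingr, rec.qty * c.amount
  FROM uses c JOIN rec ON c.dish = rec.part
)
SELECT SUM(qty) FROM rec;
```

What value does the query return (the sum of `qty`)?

30

Base: (Cap, qty=1).
Iteration 1: components of {Cap} -> Cover = 1*4 = 4, Shaft = 1*1 = 1.
Iteration 2: components of {Cover,Shaft} -> Bearing = 4*2 = 8, Washer = 4*4 = 16.
Iteration 3: no further components; recursion stops.
SUM(qty) = 1 + 1 + 4 + 8 + 16 = 30.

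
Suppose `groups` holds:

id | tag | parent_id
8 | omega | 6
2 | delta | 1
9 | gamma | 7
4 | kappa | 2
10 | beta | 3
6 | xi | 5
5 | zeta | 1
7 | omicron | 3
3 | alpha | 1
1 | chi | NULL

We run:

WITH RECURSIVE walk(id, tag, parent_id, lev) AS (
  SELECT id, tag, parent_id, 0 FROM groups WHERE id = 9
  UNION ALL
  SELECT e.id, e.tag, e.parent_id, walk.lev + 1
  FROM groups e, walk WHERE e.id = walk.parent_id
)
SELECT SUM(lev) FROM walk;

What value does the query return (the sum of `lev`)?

Base: id=9 (gamma), parent_id=7, lev 0.
Iteration 1: join on id=7 -> omicron (id 7, parent_id=3, lev 1).
Iteration 2: join on id=3 -> alpha (id 3, parent_id=1, lev 2).
Iteration 3: join on id=1 -> chi (id 1, parent_id=NULL, lev 3).
Iteration 4: parent_id is NULL; no match; recursion stops.
SUM(lev) = 0 + 1 + 2 + 3 = 6.

6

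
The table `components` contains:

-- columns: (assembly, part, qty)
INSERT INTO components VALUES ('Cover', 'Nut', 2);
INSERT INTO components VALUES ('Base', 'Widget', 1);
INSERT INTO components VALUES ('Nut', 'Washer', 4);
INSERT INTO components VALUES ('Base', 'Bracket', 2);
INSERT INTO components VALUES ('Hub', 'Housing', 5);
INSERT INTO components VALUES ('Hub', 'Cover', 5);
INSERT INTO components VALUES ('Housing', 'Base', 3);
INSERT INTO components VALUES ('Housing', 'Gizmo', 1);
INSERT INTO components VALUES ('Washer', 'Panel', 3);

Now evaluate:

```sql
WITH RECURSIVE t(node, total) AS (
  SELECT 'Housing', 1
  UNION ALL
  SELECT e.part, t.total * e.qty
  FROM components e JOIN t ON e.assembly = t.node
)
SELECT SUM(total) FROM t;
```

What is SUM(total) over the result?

Base: (Housing, total=1).
Iteration 1: components of {Housing} -> Base = 1*3 = 3, Gizmo = 1*1 = 1.
Iteration 2: components of {Base,Gizmo} -> Bracket = 3*2 = 6, Widget = 3*1 = 3.
Iteration 3: no further components; recursion stops.
SUM(total) = 1 + 1 + 3 + 6 + 3 = 14.

14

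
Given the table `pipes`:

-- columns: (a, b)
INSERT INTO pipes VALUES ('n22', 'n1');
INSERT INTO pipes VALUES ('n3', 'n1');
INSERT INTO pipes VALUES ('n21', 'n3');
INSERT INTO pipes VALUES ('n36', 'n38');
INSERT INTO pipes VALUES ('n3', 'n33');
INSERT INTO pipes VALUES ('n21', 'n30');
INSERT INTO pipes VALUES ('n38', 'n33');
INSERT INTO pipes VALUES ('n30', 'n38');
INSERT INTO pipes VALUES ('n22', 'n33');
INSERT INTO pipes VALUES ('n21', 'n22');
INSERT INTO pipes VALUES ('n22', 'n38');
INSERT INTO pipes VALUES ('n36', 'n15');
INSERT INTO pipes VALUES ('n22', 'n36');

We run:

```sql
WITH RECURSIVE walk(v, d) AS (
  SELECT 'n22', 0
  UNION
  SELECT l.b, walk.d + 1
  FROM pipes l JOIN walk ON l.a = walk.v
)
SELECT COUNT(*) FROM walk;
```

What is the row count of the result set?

Base: (n22, d=0).
Iteration 1: edges from {n22} -> (n1, d=1), (n33, d=1), (n36, d=1), (n38, d=1).
Iteration 2: edges from {n1,n33,n36,n38} -> (n15, d=2), (n33, d=2), (n38, d=2).
Iteration 3: edges from {n15,n33,n38} -> (n33, d=3).
Iteration 4: no outgoing edges from {n33}; recursion stops.
Total rows emitted: 9.

9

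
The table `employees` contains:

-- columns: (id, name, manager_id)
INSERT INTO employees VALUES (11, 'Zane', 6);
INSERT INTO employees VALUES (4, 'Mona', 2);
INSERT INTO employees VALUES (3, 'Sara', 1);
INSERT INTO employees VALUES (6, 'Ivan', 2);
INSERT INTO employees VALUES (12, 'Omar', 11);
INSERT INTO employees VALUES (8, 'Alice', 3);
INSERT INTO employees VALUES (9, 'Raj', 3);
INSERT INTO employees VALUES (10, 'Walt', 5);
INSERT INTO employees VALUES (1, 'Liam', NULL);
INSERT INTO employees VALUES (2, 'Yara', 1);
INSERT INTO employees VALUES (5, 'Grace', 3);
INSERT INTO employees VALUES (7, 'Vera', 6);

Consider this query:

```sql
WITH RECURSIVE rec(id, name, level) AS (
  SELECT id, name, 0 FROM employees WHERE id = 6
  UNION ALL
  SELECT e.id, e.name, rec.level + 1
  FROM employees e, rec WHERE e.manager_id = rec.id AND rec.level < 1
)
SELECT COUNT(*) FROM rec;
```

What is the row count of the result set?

Base: id=6 (Ivan) at level 0.
Iteration 1: rows with manager_id in {6} -> Vera (id 7, level 1), Zane (id 11, level 1).
Iteration 2: level < 1 fails for all current rows; recursion stops.
Total rows emitted: 3.

3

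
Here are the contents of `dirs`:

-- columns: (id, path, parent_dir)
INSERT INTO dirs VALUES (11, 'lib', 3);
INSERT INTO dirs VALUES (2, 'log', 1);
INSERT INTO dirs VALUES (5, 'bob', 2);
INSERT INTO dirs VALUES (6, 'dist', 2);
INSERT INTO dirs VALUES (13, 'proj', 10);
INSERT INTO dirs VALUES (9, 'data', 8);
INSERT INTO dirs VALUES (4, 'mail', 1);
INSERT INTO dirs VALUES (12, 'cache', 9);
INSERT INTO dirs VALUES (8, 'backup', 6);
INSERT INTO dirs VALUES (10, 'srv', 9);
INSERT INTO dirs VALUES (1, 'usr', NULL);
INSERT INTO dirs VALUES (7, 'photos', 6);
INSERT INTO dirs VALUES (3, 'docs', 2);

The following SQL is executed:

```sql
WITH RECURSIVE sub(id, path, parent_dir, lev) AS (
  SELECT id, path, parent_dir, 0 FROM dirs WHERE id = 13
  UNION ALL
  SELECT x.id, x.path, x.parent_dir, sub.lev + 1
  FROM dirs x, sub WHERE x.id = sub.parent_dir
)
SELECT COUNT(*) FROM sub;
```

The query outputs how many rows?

7

Base: id=13 (proj), parent_dir=10, lev 0.
Iteration 1: join on id=10 -> srv (id 10, parent_dir=9, lev 1).
Iteration 2: join on id=9 -> data (id 9, parent_dir=8, lev 2).
Iteration 3: join on id=8 -> backup (id 8, parent_dir=6, lev 3).
Iteration 4: join on id=6 -> dist (id 6, parent_dir=2, lev 4).
Iteration 5: join on id=2 -> log (id 2, parent_dir=1, lev 5).
Iteration 6: join on id=1 -> usr (id 1, parent_dir=NULL, lev 6).
Iteration 7: parent_dir is NULL; no match; recursion stops.
Total rows emitted: 7.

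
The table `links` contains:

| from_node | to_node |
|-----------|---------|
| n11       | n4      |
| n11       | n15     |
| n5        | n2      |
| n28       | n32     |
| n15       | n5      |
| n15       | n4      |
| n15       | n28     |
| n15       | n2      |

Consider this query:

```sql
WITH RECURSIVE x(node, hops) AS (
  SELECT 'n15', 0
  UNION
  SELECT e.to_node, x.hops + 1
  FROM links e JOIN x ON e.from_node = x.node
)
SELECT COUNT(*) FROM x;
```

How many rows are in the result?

7

Base: (n15, hops=0).
Iteration 1: edges from {n15} -> (n2, hops=1), (n28, hops=1), (n4, hops=1), (n5, hops=1).
Iteration 2: edges from {n2,n28,n4,n5} -> (n2, hops=2), (n32, hops=2).
Iteration 3: no outgoing edges from {n2,n32}; recursion stops.
Total rows emitted: 7.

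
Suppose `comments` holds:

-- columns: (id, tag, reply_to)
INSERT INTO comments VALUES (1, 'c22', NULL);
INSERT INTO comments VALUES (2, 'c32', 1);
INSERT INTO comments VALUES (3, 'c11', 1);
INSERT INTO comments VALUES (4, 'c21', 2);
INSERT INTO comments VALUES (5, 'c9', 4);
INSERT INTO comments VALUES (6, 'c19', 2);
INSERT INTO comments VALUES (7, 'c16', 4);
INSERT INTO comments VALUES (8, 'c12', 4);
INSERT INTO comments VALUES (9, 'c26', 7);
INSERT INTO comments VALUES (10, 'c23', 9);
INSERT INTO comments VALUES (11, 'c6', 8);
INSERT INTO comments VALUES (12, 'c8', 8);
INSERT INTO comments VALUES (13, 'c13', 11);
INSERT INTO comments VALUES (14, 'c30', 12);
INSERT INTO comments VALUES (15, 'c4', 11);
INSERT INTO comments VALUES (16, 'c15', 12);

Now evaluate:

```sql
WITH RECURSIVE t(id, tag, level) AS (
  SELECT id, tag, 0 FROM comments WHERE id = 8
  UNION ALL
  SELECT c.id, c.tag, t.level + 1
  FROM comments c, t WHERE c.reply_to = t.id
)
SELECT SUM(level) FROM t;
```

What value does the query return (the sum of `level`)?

Base: id=8 (c12) at level 0.
Iteration 1: rows with reply_to in {8} -> c6 (id 11, level 1), c8 (id 12, level 1).
Iteration 2: rows with reply_to in {11,12} -> c13 (id 13, level 2), c30 (id 14, level 2), c4 (id 15, level 2), c15 (id 16, level 2).
Iteration 3: no rows with reply_to in {13,14,15,16}; recursion stops.
SUM(level) = 0 + 1 + 1 + 2 + 2 + 2 + 2 = 10.

10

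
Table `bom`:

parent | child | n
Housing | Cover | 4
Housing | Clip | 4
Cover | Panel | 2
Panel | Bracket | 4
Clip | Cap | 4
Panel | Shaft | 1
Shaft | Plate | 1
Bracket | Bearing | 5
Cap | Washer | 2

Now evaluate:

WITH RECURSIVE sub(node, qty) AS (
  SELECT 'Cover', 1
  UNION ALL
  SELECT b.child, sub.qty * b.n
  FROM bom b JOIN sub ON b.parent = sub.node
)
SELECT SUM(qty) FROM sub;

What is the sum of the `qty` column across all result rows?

55

Base: (Cover, qty=1).
Iteration 1: components of {Cover} -> Panel = 1*2 = 2.
Iteration 2: components of {Panel} -> Bracket = 2*4 = 8, Shaft = 2*1 = 2.
Iteration 3: components of {Bracket,Shaft} -> Bearing = 8*5 = 40, Plate = 2*1 = 2.
Iteration 4: no further components; recursion stops.
SUM(qty) = 1 + 2 + 8 + 2 + 40 + 2 = 55.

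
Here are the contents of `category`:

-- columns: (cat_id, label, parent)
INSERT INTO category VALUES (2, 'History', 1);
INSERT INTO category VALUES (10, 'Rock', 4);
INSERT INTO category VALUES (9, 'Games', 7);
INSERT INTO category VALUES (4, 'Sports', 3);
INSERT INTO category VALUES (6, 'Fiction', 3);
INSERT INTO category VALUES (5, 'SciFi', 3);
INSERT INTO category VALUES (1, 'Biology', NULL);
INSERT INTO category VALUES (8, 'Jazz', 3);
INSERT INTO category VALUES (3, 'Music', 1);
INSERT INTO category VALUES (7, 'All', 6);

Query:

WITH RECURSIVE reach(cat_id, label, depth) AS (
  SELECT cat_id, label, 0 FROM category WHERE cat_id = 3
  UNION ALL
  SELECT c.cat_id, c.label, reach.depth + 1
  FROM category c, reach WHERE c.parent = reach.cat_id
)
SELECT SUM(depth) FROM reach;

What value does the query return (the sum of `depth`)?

Base: cat_id=3 (Music) at depth 0.
Iteration 1: rows with parent in {3} -> Sports (id 4, depth 1), SciFi (id 5, depth 1), Fiction (id 6, depth 1), Jazz (id 8, depth 1).
Iteration 2: rows with parent in {4,5,6,8} -> All (id 7, depth 2), Rock (id 10, depth 2).
Iteration 3: rows with parent in {7,10} -> Games (id 9, depth 3).
Iteration 4: no rows with parent in {9}; recursion stops.
SUM(depth) = 0 + 1 + 1 + 1 + 1 + 2 + 2 + 3 = 11.

11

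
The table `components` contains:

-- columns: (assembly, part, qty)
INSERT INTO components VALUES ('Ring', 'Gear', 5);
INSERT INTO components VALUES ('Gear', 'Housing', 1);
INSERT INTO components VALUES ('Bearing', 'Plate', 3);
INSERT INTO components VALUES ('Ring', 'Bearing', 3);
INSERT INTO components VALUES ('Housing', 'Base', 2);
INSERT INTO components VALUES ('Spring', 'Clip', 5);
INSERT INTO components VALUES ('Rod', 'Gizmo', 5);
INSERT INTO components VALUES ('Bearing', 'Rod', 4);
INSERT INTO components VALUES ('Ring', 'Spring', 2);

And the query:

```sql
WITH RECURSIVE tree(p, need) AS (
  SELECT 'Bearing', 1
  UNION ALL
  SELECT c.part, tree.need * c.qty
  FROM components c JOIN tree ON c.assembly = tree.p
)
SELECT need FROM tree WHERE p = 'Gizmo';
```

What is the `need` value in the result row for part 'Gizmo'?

20

Base: (Bearing, need=1).
Iteration 1: components of {Bearing} -> Plate = 1*3 = 3, Rod = 1*4 = 4.
Iteration 2: components of {Plate,Rod} -> Gizmo = 4*5 = 20.
Iteration 3: no further components; recursion stops.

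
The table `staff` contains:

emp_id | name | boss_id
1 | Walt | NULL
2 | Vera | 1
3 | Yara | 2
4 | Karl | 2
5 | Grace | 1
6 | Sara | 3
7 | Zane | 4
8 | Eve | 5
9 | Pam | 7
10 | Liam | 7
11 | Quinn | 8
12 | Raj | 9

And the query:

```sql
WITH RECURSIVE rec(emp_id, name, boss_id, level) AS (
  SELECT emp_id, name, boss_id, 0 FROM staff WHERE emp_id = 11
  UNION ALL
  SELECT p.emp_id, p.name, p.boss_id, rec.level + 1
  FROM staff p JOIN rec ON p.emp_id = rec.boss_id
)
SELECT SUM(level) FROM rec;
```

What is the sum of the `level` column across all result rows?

6

Base: emp_id=11 (Quinn), boss_id=8, level 0.
Iteration 1: join on emp_id=8 -> Eve (id 8, boss_id=5, level 1).
Iteration 2: join on emp_id=5 -> Grace (id 5, boss_id=1, level 2).
Iteration 3: join on emp_id=1 -> Walt (id 1, boss_id=NULL, level 3).
Iteration 4: boss_id is NULL; no match; recursion stops.
SUM(level) = 0 + 1 + 2 + 3 = 6.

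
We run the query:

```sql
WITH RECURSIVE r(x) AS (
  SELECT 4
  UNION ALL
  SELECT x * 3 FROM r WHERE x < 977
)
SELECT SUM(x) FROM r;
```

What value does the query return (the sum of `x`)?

4372

Base: x=4.
Iteration 1: 4 < 977 holds -> x = 4 * 3 = 12.
Iteration 2: 12 < 977 holds -> x = 12 * 3 = 36.
Iteration 3: 36 < 977 holds -> x = 36 * 3 = 108.
Iteration 4: 108 < 977 holds -> x = 108 * 3 = 324.
Iteration 5: 324 < 977 holds -> x = 324 * 3 = 972.
Iteration 6: 972 < 977 holds -> x = 972 * 3 = 2916.
Iteration 7: 2916 < 977 fails; recursion stops.
SUM(x) = 4 + 12 + 36 + 108 + 324 + 972 + 2916 = 4372.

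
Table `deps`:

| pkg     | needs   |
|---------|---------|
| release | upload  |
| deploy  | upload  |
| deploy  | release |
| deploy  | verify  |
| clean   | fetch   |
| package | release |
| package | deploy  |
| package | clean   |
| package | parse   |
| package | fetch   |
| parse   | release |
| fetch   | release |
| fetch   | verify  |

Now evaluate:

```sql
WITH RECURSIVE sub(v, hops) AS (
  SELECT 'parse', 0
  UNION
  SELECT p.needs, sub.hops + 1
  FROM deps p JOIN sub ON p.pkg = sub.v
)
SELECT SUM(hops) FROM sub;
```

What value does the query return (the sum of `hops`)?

Base: (parse, hops=0).
Iteration 1: edges from {parse} -> (release, hops=1).
Iteration 2: edges from {release} -> (upload, hops=2).
Iteration 3: no outgoing edges from {upload}; recursion stops.
SUM(hops) = 0 + 1 + 2 = 3.

3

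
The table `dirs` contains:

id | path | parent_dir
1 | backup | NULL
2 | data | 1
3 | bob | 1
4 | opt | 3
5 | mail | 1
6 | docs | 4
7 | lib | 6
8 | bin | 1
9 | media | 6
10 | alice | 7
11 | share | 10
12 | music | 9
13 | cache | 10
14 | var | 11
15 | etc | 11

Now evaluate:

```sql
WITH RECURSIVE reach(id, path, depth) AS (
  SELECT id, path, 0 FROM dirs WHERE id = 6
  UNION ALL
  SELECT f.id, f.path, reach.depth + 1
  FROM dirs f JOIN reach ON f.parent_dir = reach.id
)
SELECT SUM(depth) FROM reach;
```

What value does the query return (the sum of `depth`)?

Base: id=6 (docs) at depth 0.
Iteration 1: rows with parent_dir in {6} -> lib (id 7, depth 1), media (id 9, depth 1).
Iteration 2: rows with parent_dir in {7,9} -> alice (id 10, depth 2), music (id 12, depth 2).
Iteration 3: rows with parent_dir in {10,12} -> share (id 11, depth 3), cache (id 13, depth 3).
Iteration 4: rows with parent_dir in {11,13} -> var (id 14, depth 4), etc (id 15, depth 4).
Iteration 5: no rows with parent_dir in {14,15}; recursion stops.
SUM(depth) = 0 + 1 + 1 + 2 + 2 + 3 + 3 + 4 + 4 = 20.

20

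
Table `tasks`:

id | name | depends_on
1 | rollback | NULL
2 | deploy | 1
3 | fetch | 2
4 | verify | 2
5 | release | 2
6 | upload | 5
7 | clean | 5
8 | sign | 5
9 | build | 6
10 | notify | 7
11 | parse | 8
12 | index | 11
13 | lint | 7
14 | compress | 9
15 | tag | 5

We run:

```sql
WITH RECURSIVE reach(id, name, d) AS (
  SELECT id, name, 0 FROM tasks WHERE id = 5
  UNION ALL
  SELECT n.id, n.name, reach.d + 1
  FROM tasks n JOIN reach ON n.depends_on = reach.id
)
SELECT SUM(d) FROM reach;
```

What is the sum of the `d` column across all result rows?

Base: id=5 (release) at d 0.
Iteration 1: rows with depends_on in {5} -> upload (id 6, d 1), clean (id 7, d 1), sign (id 8, d 1), tag (id 15, d 1).
Iteration 2: rows with depends_on in {6,7,8,15} -> build (id 9, d 2), notify (id 10, d 2), parse (id 11, d 2), lint (id 13, d 2).
Iteration 3: rows with depends_on in {9,10,11,13} -> index (id 12, d 3), compress (id 14, d 3).
Iteration 4: no rows with depends_on in {12,14}; recursion stops.
SUM(d) = 0 + 1 + 1 + 1 + 1 + 2 + 2 + 2 + 2 + 3 + 3 = 18.

18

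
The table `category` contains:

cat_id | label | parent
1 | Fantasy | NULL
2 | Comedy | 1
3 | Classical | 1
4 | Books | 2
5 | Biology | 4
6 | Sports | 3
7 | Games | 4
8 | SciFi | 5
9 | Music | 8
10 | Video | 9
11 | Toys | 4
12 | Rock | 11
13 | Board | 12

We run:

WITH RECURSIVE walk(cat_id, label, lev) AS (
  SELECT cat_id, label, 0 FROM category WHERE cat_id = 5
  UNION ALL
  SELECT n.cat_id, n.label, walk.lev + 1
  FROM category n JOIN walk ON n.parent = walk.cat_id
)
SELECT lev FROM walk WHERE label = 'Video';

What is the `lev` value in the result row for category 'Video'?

Base: cat_id=5 (Biology) at lev 0.
Iteration 1: rows with parent in {5} -> SciFi (id 8, lev 1).
Iteration 2: rows with parent in {8} -> Music (id 9, lev 2).
Iteration 3: rows with parent in {9} -> Video (id 10, lev 3).
Iteration 4: no rows with parent in {10}; recursion stops.

3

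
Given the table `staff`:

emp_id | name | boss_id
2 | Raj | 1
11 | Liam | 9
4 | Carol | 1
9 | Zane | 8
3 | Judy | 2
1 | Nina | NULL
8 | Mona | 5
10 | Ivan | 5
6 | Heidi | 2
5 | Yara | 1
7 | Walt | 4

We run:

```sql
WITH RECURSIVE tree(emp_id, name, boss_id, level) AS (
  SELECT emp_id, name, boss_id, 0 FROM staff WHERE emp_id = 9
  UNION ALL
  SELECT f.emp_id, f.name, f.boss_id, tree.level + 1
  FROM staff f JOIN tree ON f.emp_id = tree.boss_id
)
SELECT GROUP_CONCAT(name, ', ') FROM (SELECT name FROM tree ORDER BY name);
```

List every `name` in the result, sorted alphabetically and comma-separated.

Mona, Nina, Yara, Zane

Base: emp_id=9 (Zane), boss_id=8, level 0.
Iteration 1: join on emp_id=8 -> Mona (id 8, boss_id=5, level 1).
Iteration 2: join on emp_id=5 -> Yara (id 5, boss_id=1, level 2).
Iteration 3: join on emp_id=1 -> Nina (id 1, boss_id=NULL, level 3).
Iteration 4: boss_id is NULL; no match; recursion stops.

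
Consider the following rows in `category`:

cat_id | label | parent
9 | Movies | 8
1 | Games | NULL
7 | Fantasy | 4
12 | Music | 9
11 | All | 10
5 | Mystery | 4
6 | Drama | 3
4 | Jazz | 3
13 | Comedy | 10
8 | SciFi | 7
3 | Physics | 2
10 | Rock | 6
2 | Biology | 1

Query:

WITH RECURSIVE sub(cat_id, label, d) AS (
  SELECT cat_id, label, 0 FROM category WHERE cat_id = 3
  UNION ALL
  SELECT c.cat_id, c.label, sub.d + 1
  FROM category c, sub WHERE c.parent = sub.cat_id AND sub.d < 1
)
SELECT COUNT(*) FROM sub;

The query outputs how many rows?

3

Base: cat_id=3 (Physics) at d 0.
Iteration 1: rows with parent in {3} -> Jazz (id 4, d 1), Drama (id 6, d 1).
Iteration 2: d < 1 fails for all current rows; recursion stops.
Total rows emitted: 3.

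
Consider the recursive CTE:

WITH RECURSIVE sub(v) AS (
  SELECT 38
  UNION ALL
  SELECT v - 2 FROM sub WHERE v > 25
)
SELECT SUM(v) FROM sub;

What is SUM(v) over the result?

248

Base: v=38.
Iteration 1: 38 > 25 holds -> v = 38 - 2 = 36.
Iteration 2: 36 > 25 holds -> v = 36 - 2 = 34.
Iteration 3: 34 > 25 holds -> v = 34 - 2 = 32.
Iteration 4: 32 > 25 holds -> v = 32 - 2 = 30.
Iteration 5: 30 > 25 holds -> v = 30 - 2 = 28.
Iteration 6: 28 > 25 holds -> v = 28 - 2 = 26.
Iteration 7: 26 > 25 holds -> v = 26 - 2 = 24.
Iteration 8: 24 > 25 fails; recursion stops.
SUM(v) = 38 + 36 + 34 + 32 + 30 + 28 + 26 + 24 = 248.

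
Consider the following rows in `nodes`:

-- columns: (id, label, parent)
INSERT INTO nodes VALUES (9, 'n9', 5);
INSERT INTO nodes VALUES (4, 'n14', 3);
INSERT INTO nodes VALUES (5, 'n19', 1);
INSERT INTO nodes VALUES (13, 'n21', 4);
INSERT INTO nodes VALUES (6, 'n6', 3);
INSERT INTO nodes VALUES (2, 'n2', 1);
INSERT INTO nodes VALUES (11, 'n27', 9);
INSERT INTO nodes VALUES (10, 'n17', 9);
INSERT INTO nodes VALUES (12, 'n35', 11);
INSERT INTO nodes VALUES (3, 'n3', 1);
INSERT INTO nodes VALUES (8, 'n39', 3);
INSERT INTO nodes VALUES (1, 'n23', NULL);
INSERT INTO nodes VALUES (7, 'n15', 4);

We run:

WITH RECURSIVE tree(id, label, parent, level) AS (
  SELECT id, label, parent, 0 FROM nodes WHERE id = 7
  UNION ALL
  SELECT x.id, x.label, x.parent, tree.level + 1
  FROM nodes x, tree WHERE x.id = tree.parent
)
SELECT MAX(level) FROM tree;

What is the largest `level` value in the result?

3

Base: id=7 (n15), parent=4, level 0.
Iteration 1: join on id=4 -> n14 (id 4, parent=3, level 1).
Iteration 2: join on id=3 -> n3 (id 3, parent=1, level 2).
Iteration 3: join on id=1 -> n23 (id 1, parent=NULL, level 3).
Iteration 4: parent is NULL; no match; recursion stops.
level values: 0, 1, 2, 3; the maximum is 3.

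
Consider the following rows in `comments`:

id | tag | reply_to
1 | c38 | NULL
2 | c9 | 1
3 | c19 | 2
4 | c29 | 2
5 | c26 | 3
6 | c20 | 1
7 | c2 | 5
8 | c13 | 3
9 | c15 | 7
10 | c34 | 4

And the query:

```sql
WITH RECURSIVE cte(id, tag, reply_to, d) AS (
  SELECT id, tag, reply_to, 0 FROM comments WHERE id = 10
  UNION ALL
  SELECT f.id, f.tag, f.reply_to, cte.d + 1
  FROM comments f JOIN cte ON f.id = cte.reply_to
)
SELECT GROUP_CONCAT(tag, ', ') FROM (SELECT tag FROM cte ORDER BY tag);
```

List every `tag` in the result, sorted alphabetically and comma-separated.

c29, c34, c38, c9

Base: id=10 (c34), reply_to=4, d 0.
Iteration 1: join on id=4 -> c29 (id 4, reply_to=2, d 1).
Iteration 2: join on id=2 -> c9 (id 2, reply_to=1, d 2).
Iteration 3: join on id=1 -> c38 (id 1, reply_to=NULL, d 3).
Iteration 4: reply_to is NULL; no match; recursion stops.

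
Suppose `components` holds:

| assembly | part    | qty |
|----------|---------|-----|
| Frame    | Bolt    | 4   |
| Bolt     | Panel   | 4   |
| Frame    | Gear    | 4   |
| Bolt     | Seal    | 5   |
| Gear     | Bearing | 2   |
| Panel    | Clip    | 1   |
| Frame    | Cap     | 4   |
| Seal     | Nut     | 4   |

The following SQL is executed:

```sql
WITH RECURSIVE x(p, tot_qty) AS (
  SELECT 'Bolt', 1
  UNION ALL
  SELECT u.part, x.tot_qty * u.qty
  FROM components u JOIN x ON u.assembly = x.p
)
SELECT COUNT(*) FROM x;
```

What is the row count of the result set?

5

Base: (Bolt, tot_qty=1).
Iteration 1: components of {Bolt} -> Panel = 1*4 = 4, Seal = 1*5 = 5.
Iteration 2: components of {Panel,Seal} -> Clip = 4*1 = 4, Nut = 5*4 = 20.
Iteration 3: no further components; recursion stops.
Total rows emitted: 5.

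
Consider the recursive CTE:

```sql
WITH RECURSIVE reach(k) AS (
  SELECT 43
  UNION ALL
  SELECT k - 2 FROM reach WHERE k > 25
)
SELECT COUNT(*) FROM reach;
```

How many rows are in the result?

Base: k=43.
Iteration 1: 43 > 25 holds -> k = 43 - 2 = 41.
Iteration 2: 41 > 25 holds -> k = 41 - 2 = 39.
Iteration 3: 39 > 25 holds -> k = 39 - 2 = 37.
Iteration 4: 37 > 25 holds -> k = 37 - 2 = 35.
Iteration 5: 35 > 25 holds -> k = 35 - 2 = 33.
Iteration 6: 33 > 25 holds -> k = 33 - 2 = 31.
Iteration 7: 31 > 25 holds -> k = 31 - 2 = 29.
Iteration 8: 29 > 25 holds -> k = 29 - 2 = 27.
Iteration 9: 27 > 25 holds -> k = 27 - 2 = 25.
Iteration 10: 25 > 25 fails; recursion stops.
Total rows emitted: 10.

10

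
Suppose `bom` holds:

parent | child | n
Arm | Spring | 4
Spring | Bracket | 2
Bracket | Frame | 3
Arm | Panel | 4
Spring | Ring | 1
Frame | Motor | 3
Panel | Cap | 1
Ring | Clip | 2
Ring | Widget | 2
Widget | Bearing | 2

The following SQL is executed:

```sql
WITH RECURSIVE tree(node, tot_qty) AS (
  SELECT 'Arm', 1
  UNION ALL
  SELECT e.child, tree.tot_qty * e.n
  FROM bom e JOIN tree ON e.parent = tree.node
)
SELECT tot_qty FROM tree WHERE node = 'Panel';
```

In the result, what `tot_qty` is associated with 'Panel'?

Base: (Arm, tot_qty=1).
Iteration 1: components of {Arm} -> Panel = 1*4 = 4, Spring = 1*4 = 4.
Iteration 2: components of {Panel,Spring} -> Bracket = 4*2 = 8, Cap = 4*1 = 4, Ring = 4*1 = 4.
Iteration 3: components of {Bracket,Cap,Ring} -> Clip = 4*2 = 8, Frame = 8*3 = 24, Widget = 4*2 = 8.
Iteration 4: components of {Clip,Frame,Widget} -> Bearing = 8*2 = 16, Motor = 24*3 = 72.
Iteration 5: no further components; recursion stops.

4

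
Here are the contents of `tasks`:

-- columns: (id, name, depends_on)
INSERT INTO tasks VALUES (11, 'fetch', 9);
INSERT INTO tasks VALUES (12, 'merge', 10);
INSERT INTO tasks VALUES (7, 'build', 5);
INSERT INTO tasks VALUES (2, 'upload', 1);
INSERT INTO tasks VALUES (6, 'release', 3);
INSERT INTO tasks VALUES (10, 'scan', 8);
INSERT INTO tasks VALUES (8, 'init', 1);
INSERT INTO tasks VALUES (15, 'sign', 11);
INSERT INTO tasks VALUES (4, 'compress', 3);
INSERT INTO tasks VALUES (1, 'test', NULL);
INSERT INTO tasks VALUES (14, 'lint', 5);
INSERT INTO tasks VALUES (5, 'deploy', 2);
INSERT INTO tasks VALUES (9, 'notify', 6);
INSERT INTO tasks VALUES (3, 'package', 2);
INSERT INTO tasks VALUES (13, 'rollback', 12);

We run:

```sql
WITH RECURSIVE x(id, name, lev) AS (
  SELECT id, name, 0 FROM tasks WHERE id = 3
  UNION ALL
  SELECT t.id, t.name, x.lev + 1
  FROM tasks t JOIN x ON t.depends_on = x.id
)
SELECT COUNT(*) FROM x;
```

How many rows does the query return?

Base: id=3 (package) at lev 0.
Iteration 1: rows with depends_on in {3} -> compress (id 4, lev 1), release (id 6, lev 1).
Iteration 2: rows with depends_on in {4,6} -> notify (id 9, lev 2).
Iteration 3: rows with depends_on in {9} -> fetch (id 11, lev 3).
Iteration 4: rows with depends_on in {11} -> sign (id 15, lev 4).
Iteration 5: no rows with depends_on in {15}; recursion stops.
Total rows emitted: 6.

6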